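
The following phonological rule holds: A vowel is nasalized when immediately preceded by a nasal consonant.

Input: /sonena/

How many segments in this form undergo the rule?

/e/ after nasal /n/ → [ẽ]
/a/ after nasal /n/ → [ã]
2 segments change.

2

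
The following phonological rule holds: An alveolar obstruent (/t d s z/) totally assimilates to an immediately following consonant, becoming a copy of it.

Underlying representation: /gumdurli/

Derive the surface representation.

no segment meets the rule's conditions; no change.

[gumdurli]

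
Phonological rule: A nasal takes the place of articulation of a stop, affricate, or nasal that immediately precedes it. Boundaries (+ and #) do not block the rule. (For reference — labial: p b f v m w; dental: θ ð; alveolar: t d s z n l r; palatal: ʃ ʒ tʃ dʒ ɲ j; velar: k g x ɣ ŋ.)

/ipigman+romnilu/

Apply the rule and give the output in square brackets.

[ipigŋan+rommilu]

/m/ after /g/ (velar) → [ŋ]
/n/ after /m/ (labial) → [m]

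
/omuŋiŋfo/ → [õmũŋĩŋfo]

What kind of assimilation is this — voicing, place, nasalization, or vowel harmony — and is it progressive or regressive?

nasalization, regressive

/o/→[õ] /u/→[ũ] /i/→[ĩ].
Each target copies a feature from the following segment, so the direction is regressive.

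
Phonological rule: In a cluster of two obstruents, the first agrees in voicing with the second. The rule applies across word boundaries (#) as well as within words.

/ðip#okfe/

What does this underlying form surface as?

[ðip#okfe]

no segment meets the rule's conditions; no change.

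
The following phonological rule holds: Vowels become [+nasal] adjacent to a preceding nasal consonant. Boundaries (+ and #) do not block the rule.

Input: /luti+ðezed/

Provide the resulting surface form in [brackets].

[luti+ðezed]

no segment meets the rule's conditions; no change.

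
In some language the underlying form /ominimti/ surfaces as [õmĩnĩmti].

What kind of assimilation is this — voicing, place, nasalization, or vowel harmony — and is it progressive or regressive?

/o/→[õ] /i/→[ĩ] /i/→[ĩ].
Each target copies a feature from the following segment, so the direction is regressive.

nasalization, regressive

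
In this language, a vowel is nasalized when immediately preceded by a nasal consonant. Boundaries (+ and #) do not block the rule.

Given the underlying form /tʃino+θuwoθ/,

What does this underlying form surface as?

/o/ after nasal /n/ → [õ]

[tʃinõ+θuwoθ]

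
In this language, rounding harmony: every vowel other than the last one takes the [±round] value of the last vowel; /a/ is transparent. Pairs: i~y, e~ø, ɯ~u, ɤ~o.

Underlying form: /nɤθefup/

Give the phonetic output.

/ɤ/ harmonizes with /u/ ([+round]) → [o]
/e/ harmonizes with /u/ ([+round]) → [ø]

[noθøfup]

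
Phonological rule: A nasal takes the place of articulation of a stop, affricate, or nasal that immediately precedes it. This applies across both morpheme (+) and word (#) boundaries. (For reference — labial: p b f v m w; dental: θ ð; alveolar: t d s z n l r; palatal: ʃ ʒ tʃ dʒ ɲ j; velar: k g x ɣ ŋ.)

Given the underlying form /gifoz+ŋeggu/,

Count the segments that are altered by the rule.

0

No segment meets the rule's conditions.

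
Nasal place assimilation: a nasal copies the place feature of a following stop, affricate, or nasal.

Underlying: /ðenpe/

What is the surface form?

[ðempe]

/n/ before /p/ (labial) → [m]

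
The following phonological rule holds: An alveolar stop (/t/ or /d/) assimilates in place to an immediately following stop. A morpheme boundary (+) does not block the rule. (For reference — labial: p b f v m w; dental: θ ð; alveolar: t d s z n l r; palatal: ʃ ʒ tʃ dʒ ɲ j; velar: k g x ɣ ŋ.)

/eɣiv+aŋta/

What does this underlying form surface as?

[eɣiv+aŋta]

no segment meets the rule's conditions; no change.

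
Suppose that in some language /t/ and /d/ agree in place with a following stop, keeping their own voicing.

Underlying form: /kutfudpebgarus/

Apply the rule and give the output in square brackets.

/d/ before /p/ (labial) → [b]

[kutfubpebgarus]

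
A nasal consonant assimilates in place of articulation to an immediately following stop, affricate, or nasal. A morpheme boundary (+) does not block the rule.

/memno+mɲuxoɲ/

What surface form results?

[menno+ɲɲuxoɲ]

/m/ before /n/ (alveolar) → [n]
/m/ before /ɲ/ (palatal) → [ɲ]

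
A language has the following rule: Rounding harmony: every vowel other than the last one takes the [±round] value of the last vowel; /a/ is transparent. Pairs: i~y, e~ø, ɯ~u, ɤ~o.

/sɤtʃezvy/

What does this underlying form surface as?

[sotʃøzvy]

/ɤ/ harmonizes with /y/ ([+round]) → [o]
/e/ harmonizes with /y/ ([+round]) → [ø]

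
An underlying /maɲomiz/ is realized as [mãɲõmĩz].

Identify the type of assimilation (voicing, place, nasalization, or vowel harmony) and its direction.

nasalization, progressive

/a/→[ã] /o/→[õ] /i/→[ĩ].
Each target copies a feature from the preceding segment, so the direction is progressive.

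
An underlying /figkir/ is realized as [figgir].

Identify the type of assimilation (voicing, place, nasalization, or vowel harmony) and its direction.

voicing assimilation, progressive

/k/→[g].
Each target copies a feature from the preceding segment, so the direction is progressive.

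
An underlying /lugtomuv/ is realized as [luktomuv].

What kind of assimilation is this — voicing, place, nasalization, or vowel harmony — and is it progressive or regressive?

/g/→[k].
Each target copies a feature from the following segment, so the direction is regressive.

voicing assimilation, regressive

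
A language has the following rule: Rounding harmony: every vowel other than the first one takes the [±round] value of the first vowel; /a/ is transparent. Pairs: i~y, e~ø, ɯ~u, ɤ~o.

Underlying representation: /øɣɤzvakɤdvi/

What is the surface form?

/ɤ/ harmonizes with /ø/ ([+round]) → [o]
/ɤ/ harmonizes with /ø/ ([+round]) → [o]
/i/ harmonizes with /ø/ ([+round]) → [y]

[øɣozvakodvy]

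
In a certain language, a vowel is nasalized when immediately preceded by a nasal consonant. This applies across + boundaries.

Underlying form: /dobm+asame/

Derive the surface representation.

[dobm+ãsamẽ]

/a/ after nasal /m/ → [ã]
/e/ after nasal /m/ → [ẽ]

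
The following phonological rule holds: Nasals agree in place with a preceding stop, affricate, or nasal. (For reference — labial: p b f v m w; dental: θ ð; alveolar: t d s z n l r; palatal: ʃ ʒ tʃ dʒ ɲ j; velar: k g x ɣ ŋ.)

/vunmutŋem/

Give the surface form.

/m/ after /n/ (alveolar) → [n]
/ŋ/ after /t/ (alveolar) → [n]

[vunnutnem]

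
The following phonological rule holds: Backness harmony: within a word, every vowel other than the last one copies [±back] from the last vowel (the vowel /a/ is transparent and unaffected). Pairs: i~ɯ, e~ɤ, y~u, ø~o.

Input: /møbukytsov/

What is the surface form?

/ø/ harmonizes with /o/ ([+back]) → [o]
/y/ harmonizes with /o/ ([+back]) → [u]

[mobukutsov]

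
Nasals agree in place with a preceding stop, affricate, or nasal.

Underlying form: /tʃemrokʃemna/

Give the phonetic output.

/n/ after /m/ (labial) → [m]

[tʃemrokʃemma]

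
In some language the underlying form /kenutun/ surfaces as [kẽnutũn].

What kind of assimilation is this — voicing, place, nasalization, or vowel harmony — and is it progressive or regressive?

/e/→[ẽ] /u/→[ũ].
Each target copies a feature from the following segment, so the direction is regressive.

nasalization, regressive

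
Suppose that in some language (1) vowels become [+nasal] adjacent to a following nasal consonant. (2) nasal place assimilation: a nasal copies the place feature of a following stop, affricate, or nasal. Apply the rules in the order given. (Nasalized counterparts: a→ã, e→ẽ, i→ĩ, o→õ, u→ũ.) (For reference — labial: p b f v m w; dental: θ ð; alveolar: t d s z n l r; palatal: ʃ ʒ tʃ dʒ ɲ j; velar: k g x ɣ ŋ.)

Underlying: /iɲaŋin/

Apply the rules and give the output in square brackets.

Rule 1: /i/ before nasal /ɲ/ → [ĩ]
Rule 1: /a/ before nasal /ŋ/ → [ã]
Rule 1: /i/ before nasal /n/ → [ĩ]
After rule 1: ĩɲãŋĩn
Rule 2: no segment meets the rule's conditions; no change.

[ĩɲãŋĩn]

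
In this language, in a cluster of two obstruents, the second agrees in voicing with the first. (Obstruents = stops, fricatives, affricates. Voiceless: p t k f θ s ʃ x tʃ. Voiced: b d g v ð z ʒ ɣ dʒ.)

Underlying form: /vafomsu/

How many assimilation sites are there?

0

No segment meets the rule's conditions.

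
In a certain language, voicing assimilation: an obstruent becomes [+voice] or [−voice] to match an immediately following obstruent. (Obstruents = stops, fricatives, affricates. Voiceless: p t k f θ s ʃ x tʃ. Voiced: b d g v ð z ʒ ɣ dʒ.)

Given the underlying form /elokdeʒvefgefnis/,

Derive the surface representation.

/k/ before /d/ (voiced) → [g]
/f/ before /g/ (voiced) → [v]

[elogdeʒvevgefnis]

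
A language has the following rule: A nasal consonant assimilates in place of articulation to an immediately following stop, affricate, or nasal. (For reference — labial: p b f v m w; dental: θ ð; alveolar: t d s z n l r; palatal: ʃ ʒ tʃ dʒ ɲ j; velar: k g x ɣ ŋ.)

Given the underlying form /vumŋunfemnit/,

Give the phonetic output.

/m/ before /ŋ/ (velar) → [ŋ]
/m/ before /n/ (alveolar) → [n]

[vuŋŋunfennit]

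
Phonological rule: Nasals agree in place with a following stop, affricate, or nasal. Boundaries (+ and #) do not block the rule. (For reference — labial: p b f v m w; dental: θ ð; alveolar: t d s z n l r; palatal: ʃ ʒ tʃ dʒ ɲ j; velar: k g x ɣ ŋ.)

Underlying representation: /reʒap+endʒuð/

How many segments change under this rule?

1

/n/ before /dʒ/ (palatal) → [ɲ]
1 segment changes.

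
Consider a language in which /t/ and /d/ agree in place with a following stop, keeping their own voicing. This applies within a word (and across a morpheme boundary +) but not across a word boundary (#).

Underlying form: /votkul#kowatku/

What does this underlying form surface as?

[vokkul#kowakku]

/t/ before /k/ (velar) → [k]
/t/ before /k/ (velar) → [k]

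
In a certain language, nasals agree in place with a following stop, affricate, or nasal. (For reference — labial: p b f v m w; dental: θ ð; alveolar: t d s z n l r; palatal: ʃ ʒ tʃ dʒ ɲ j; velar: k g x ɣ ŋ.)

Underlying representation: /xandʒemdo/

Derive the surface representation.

[xaɲdʒendo]

/n/ before /dʒ/ (palatal) → [ɲ]
/m/ before /d/ (alveolar) → [n]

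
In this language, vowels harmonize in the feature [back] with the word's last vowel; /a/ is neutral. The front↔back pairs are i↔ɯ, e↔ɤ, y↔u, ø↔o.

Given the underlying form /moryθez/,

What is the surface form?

/o/ harmonizes with /e/ ([-back]) → [ø]

[møryθez]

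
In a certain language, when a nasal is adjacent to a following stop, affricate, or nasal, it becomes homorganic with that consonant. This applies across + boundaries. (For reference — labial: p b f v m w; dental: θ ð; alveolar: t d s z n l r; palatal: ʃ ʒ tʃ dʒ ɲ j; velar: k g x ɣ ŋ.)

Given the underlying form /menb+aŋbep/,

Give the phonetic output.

/n/ before /b/ (labial) → [m]
/ŋ/ before /b/ (labial) → [m]

[memb+ambep]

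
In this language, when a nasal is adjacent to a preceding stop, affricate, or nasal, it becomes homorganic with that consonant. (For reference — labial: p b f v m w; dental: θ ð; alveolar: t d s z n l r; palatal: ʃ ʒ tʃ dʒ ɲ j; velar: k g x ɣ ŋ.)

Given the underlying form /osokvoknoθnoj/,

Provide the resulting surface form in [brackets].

/n/ after /k/ (velar) → [ŋ]

[osokvokŋoθnoj]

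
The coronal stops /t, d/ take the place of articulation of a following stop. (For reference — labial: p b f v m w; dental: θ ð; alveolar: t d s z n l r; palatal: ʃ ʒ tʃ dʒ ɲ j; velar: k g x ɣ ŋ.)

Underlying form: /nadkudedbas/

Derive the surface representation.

/d/ before /k/ (velar) → [g]
/d/ before /b/ (labial) → [b]

[nagkudebbas]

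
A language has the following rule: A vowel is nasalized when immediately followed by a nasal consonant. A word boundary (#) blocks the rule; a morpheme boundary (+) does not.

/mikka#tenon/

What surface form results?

[mikka#tẽnõn]

/e/ before nasal /n/ → [ẽ]
/o/ before nasal /n/ → [õ]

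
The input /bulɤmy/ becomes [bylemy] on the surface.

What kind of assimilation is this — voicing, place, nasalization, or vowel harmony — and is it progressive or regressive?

/u/→[y] /ɤ/→[e].
Vowels agree with the last vowel, so the harmony is regressive.

vowel harmony, regressive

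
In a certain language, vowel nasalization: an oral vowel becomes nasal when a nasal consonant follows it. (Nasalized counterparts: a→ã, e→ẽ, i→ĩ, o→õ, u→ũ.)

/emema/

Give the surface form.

/e/ before nasal /m/ → [ẽ]
/e/ before nasal /m/ → [ẽ]

[ẽmẽma]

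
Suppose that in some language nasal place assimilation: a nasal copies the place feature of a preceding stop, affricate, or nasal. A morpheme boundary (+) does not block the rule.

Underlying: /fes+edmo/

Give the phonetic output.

[fes+edno]

/m/ after /d/ (alveolar) → [n]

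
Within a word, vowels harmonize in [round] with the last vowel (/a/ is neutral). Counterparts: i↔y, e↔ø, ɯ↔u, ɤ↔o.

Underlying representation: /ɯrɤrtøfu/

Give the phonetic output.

/ɯ/ harmonizes with /u/ ([+round]) → [u]
/ɤ/ harmonizes with /u/ ([+round]) → [o]

[urortøfu]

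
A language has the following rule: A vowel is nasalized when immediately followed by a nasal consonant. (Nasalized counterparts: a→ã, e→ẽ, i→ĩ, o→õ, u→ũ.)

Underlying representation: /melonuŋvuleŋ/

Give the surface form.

[melõnũŋvulẽŋ]

/o/ before nasal /n/ → [õ]
/u/ before nasal /ŋ/ → [ũ]
/e/ before nasal /ŋ/ → [ẽ]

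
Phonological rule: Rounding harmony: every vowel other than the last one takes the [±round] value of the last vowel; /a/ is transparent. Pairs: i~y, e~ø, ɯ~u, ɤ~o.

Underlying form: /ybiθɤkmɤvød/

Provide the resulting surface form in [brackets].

[ybyθokmovød]

/i/ harmonizes with /ø/ ([+round]) → [y]
/ɤ/ harmonizes with /ø/ ([+round]) → [o]
/ɤ/ harmonizes with /ø/ ([+round]) → [o]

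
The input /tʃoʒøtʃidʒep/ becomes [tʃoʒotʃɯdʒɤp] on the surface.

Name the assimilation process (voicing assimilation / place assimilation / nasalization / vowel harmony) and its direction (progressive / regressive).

/ø/→[o] /i/→[ɯ] /e/→[ɤ].
Vowels agree with the first vowel, so the harmony is progressive.

vowel harmony, progressive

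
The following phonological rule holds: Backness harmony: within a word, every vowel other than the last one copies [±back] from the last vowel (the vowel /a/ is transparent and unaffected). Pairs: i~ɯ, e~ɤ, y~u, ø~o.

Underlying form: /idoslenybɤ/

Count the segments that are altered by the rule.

3

/i/ harmonizes with /ɤ/ ([+back]) → [ɯ]
/e/ harmonizes with /ɤ/ ([+back]) → [ɤ]
/y/ harmonizes with /ɤ/ ([+back]) → [u]
3 segments change.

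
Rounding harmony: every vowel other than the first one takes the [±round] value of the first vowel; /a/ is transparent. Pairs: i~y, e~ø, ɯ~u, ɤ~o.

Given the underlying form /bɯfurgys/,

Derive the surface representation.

[bɯfɯrgis]

/u/ harmonizes with /ɯ/ ([-round]) → [ɯ]
/y/ harmonizes with /ɯ/ ([-round]) → [i]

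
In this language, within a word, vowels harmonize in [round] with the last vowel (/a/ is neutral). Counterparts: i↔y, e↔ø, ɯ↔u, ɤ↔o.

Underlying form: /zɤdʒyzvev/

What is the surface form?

[zɤdʒizvev]

/y/ harmonizes with /e/ ([-round]) → [i]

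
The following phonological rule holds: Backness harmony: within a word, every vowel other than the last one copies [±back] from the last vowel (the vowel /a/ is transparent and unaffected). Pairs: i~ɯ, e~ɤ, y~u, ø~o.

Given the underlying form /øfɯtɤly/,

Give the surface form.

/ɯ/ harmonizes with /y/ ([-back]) → [i]
/ɤ/ harmonizes with /y/ ([-back]) → [e]

[øfitely]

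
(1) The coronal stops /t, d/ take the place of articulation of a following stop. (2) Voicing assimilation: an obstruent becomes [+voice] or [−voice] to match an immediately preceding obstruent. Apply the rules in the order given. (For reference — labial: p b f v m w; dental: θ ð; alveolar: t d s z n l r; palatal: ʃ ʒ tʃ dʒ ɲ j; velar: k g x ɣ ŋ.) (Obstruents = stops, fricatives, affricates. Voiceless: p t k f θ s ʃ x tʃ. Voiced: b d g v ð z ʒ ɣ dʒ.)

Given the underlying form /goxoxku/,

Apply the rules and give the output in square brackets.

[goxoxku]

Rule 1: no segment meets the rule's conditions; no change.
After rule 1: goxoxku
Rule 2: no segment meets the rule's conditions; no change.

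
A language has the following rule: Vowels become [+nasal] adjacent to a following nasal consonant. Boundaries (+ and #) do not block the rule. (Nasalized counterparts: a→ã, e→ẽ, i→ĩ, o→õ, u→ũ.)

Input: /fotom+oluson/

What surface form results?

[fotõm+olusõn]

/o/ before nasal /m/ → [õ]
/o/ before nasal /n/ → [õ]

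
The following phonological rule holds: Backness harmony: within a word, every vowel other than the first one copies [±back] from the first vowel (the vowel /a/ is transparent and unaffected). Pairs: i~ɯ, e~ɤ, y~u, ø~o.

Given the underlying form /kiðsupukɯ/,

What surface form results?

/u/ harmonizes with /i/ ([-back]) → [y]
/u/ harmonizes with /i/ ([-back]) → [y]
/ɯ/ harmonizes with /i/ ([-back]) → [i]

[kiðsypyki]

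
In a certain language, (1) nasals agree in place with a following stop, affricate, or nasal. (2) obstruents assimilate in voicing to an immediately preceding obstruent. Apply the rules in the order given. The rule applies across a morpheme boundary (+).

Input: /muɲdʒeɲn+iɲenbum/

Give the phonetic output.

Rule 1: /ɲ/ before /n/ (alveolar) → [n]
Rule 1: /n/ before /b/ (labial) → [m]
After rule 1: muɲdʒenn+iɲembum
Rule 2: no segment meets the rule's conditions; no change.

[muɲdʒenn+iɲembum]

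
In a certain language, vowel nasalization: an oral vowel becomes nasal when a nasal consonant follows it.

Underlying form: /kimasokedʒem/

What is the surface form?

/i/ before nasal /m/ → [ĩ]
/e/ before nasal /m/ → [ẽ]

[kĩmasokedʒẽm]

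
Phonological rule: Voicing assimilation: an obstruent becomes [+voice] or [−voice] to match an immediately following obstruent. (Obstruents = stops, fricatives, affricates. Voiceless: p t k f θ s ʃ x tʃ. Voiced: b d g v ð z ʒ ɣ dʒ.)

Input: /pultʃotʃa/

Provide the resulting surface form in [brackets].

[pultʃotʃa]

no segment meets the rule's conditions; no change.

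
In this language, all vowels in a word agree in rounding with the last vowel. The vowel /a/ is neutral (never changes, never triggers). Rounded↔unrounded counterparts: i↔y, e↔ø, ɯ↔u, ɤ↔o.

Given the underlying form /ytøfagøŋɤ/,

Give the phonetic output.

[itefageŋɤ]

/y/ harmonizes with /ɤ/ ([-round]) → [i]
/ø/ harmonizes with /ɤ/ ([-round]) → [e]
/ø/ harmonizes with /ɤ/ ([-round]) → [e]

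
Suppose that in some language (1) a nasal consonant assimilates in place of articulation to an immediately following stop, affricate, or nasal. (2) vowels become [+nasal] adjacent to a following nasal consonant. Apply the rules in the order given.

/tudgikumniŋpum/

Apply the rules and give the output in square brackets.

Rule 1: /m/ before /n/ (alveolar) → [n]
Rule 1: /ŋ/ before /p/ (labial) → [m]
After rule 1: tudgikunnimpum
Rule 2: /u/ before nasal /n/ → [ũ]
Rule 2: /i/ before nasal /m/ → [ĩ]
Rule 2: /u/ before nasal /m/ → [ũ]

[tudgikũnnĩmpũm]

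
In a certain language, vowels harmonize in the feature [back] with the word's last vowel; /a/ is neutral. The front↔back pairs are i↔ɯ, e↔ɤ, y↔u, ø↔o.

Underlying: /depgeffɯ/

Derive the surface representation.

[dɤpgɤffɯ]

/e/ harmonizes with /ɯ/ ([+back]) → [ɤ]
/e/ harmonizes with /ɯ/ ([+back]) → [ɤ]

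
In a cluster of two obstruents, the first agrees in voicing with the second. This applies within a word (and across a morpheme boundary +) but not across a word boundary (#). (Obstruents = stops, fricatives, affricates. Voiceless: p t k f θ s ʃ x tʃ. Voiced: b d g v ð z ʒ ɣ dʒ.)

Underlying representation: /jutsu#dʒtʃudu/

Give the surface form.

[jutsu#tʃtʃudu]

/dʒ/ before /tʃ/ (voiceless) → [tʃ]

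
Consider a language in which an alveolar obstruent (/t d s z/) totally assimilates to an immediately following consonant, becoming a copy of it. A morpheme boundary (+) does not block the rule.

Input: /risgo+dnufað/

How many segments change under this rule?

2

/s/ before /g/ → [g] (total assimilation)
/d/ before /n/ → [n] (total assimilation)
2 segments change.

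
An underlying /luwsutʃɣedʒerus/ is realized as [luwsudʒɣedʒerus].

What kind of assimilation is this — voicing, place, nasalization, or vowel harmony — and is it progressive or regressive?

voicing assimilation, regressive

/tʃ/→[dʒ].
Each target copies a feature from the following segment, so the direction is regressive.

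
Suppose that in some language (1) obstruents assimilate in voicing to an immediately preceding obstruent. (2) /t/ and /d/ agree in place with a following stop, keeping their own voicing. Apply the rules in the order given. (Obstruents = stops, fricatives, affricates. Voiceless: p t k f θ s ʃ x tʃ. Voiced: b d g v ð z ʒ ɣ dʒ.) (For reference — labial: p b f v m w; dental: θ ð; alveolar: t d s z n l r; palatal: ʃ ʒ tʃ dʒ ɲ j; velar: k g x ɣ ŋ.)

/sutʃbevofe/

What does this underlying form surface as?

[sutʃpevofe]

Rule 1: /b/ after /tʃ/ (voiceless) → [p]
After rule 1: sutʃpevofe
Rule 2: no segment meets the rule's conditions; no change.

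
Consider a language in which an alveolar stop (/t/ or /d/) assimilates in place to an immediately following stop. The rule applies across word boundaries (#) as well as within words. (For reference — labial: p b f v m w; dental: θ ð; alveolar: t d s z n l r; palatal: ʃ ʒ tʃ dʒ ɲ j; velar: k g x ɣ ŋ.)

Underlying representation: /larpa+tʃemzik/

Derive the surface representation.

[larpa+tʃemzik]

no segment meets the rule's conditions; no change.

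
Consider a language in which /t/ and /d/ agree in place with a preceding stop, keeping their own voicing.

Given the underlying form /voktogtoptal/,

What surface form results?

[vokkogkoppal]

/t/ after /k/ (velar) → [k]
/t/ after /g/ (velar) → [k]
/t/ after /p/ (labial) → [p]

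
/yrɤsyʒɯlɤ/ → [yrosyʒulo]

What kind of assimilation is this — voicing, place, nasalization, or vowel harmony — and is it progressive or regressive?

/ɤ/→[o] /ɯ/→[u] /ɤ/→[o].
Vowels agree with the first vowel, so the harmony is progressive.

vowel harmony, progressive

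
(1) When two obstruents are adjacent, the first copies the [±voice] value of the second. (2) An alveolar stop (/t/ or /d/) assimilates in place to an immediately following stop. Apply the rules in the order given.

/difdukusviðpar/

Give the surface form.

Rule 1: /f/ before /d/ (voiced) → [v]
Rule 1: /s/ before /v/ (voiced) → [z]
Rule 1: /ð/ before /p/ (voiceless) → [θ]
After rule 1: divdukuzviθpar
Rule 2: no segment meets the rule's conditions; no change.

[divdukuzviθpar]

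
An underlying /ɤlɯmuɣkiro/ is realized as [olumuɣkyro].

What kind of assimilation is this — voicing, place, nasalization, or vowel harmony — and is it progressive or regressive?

vowel harmony, regressive

/ɤ/→[o] /ɯ/→[u] /i/→[y].
Vowels agree with the last vowel, so the harmony is regressive.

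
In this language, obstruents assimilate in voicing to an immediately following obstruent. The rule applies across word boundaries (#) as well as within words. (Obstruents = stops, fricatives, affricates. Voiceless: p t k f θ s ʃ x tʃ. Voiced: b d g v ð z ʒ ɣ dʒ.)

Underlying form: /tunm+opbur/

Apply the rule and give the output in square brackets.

/p/ before /b/ (voiced) → [b]

[tunm+obbur]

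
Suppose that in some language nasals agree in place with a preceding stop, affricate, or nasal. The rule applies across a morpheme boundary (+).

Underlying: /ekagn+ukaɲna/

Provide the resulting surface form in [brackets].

/n/ after /g/ (velar) → [ŋ]
/n/ after /ɲ/ (palatal) → [ɲ]

[ekagŋ+ukaɲɲa]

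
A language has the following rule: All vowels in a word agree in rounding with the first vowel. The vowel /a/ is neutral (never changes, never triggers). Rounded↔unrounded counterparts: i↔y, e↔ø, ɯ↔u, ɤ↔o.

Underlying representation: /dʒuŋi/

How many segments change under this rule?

1

/i/ harmonizes with /u/ ([+round]) → [y]
1 segment changes.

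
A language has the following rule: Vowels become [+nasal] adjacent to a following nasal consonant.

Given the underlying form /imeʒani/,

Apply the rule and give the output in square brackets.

/i/ before nasal /m/ → [ĩ]
/a/ before nasal /n/ → [ã]

[ĩmeʒãni]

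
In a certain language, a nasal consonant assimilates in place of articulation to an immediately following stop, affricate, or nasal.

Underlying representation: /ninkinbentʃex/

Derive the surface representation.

[niŋkimbeɲtʃex]

/n/ before /k/ (velar) → [ŋ]
/n/ before /b/ (labial) → [m]
/n/ before /tʃ/ (palatal) → [ɲ]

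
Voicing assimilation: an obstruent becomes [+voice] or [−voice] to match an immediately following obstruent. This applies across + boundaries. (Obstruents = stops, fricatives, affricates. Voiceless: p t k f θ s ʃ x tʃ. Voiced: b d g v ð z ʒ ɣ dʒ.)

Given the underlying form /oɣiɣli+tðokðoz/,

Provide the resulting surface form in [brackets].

[oɣiɣli+dðogðoz]

/t/ before /ð/ (voiced) → [d]
/k/ before /ð/ (voiced) → [g]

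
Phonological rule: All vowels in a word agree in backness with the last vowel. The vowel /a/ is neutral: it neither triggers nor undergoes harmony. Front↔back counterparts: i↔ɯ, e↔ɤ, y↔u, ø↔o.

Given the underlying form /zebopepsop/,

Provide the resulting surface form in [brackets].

/e/ harmonizes with /o/ ([+back]) → [ɤ]
/e/ harmonizes with /o/ ([+back]) → [ɤ]

[zɤbopɤpsop]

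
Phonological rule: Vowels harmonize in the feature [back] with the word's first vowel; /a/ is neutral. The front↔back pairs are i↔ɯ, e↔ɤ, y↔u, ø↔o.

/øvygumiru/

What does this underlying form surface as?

[øvygymiry]

/u/ harmonizes with /ø/ ([-back]) → [y]
/u/ harmonizes with /ø/ ([-back]) → [y]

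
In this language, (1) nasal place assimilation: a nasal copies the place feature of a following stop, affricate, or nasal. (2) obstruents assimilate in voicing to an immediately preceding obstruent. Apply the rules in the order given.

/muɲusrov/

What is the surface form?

[muɲusrov]

Rule 1: no segment meets the rule's conditions; no change.
After rule 1: muɲusrov
Rule 2: no segment meets the rule's conditions; no change.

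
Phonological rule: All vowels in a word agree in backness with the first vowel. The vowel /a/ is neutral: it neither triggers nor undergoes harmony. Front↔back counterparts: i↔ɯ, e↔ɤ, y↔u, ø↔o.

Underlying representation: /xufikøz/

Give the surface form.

[xufɯkoz]

/i/ harmonizes with /u/ ([+back]) → [ɯ]
/ø/ harmonizes with /u/ ([+back]) → [o]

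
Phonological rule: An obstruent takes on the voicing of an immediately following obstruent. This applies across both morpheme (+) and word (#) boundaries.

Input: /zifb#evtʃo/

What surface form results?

/f/ before /b/ (voiced) → [v]
/v/ before /tʃ/ (voiceless) → [f]

[zivb#eftʃo]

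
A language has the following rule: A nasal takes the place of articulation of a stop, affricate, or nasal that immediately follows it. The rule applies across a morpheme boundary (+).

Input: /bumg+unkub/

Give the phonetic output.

[buŋg+uŋkub]

/m/ before /g/ (velar) → [ŋ]
/n/ before /k/ (velar) → [ŋ]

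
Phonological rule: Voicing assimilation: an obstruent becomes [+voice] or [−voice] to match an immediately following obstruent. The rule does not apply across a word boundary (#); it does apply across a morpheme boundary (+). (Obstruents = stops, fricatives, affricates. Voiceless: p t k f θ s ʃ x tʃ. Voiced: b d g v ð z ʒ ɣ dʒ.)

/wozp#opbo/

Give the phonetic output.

/z/ before /p/ (voiceless) → [s]
/p/ before /b/ (voiced) → [b]

[wosp#obbo]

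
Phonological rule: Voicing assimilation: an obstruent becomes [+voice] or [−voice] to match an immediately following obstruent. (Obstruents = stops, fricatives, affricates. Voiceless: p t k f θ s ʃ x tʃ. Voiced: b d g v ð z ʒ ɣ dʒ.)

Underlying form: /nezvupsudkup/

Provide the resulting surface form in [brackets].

[nezvupsutkup]

/d/ before /k/ (voiceless) → [t]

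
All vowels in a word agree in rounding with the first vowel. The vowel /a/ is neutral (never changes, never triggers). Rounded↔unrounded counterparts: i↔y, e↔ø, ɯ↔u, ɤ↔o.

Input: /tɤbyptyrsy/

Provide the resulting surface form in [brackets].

[tɤbiptirsi]

/y/ harmonizes with /ɤ/ ([-round]) → [i]
/y/ harmonizes with /ɤ/ ([-round]) → [i]
/y/ harmonizes with /ɤ/ ([-round]) → [i]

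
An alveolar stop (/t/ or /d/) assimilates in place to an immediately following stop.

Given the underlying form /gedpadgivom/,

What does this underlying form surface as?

[gebpaggivom]

/d/ before /p/ (labial) → [b]
/d/ before /g/ (velar) → [g]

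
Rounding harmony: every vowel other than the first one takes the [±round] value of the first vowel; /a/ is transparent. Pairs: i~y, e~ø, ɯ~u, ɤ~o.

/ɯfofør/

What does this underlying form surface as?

[ɯfɤfer]

/o/ harmonizes with /ɯ/ ([-round]) → [ɤ]
/ø/ harmonizes with /ɯ/ ([-round]) → [e]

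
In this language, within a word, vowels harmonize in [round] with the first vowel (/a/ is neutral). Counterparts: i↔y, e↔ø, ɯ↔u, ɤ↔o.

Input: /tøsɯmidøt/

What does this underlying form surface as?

[tøsumydøt]

/ɯ/ harmonizes with /ø/ ([+round]) → [u]
/i/ harmonizes with /ø/ ([+round]) → [y]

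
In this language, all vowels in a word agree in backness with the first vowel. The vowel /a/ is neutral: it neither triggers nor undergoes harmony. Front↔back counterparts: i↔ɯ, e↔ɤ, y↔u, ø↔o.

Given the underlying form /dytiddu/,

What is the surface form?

[dytiddy]

/u/ harmonizes with /y/ ([-back]) → [y]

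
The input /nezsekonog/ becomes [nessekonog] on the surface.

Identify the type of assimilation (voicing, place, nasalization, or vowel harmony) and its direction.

voicing assimilation, regressive

/z/→[s].
Each target copies a feature from the following segment, so the direction is regressive.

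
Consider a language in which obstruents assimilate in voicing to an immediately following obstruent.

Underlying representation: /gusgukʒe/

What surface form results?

[guzgugʒe]

/s/ before /g/ (voiced) → [z]
/k/ before /ʒ/ (voiced) → [g]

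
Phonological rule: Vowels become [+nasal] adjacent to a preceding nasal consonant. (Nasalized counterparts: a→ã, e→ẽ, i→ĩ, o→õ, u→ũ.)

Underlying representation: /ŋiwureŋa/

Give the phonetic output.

/i/ after nasal /ŋ/ → [ĩ]
/a/ after nasal /ŋ/ → [ã]

[ŋĩwureŋã]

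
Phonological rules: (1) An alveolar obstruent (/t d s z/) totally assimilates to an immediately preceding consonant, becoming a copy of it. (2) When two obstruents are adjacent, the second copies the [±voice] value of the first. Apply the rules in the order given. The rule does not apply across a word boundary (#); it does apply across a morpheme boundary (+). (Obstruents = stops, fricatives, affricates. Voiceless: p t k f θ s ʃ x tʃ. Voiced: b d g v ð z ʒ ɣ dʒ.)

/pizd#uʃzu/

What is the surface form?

[pizz#uʃʃu]

Rule 1: /d/ after /z/ → [z] (total assimilation)
Rule 1: /z/ after /ʃ/ → [ʃ] (total assimilation)
After rule 1: pizz#uʃʃu
Rule 2: no segment meets the rule's conditions; no change.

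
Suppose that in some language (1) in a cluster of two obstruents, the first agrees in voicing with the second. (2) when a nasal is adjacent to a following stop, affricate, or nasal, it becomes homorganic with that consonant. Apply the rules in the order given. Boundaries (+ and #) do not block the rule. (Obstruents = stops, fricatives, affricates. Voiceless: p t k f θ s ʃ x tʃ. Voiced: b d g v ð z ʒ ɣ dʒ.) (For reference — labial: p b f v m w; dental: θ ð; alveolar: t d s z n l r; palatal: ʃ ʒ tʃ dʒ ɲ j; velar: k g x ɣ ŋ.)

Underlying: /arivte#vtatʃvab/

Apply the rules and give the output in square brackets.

[arifte#ftadʒvab]

Rule 1: /v/ before /t/ (voiceless) → [f]
Rule 1: /v/ before /t/ (voiceless) → [f]
Rule 1: /tʃ/ before /v/ (voiced) → [dʒ]
After rule 1: arifte#ftadʒvab
Rule 2: no segment meets the rule's conditions; no change.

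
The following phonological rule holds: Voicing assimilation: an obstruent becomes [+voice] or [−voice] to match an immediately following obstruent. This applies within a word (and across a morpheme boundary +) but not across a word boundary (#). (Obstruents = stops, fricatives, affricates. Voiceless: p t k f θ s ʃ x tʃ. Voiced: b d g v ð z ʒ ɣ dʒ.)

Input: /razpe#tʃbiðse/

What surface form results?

[raspe#dʒbiθse]

/z/ before /p/ (voiceless) → [s]
/tʃ/ before /b/ (voiced) → [dʒ]
/ð/ before /s/ (voiceless) → [θ]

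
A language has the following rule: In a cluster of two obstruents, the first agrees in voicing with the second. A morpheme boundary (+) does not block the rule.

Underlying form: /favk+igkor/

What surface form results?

/v/ before /k/ (voiceless) → [f]
/g/ before /k/ (voiceless) → [k]

[fafk+ikkor]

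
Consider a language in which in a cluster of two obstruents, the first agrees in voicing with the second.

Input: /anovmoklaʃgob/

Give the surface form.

/ʃ/ before /g/ (voiced) → [ʒ]

[anovmoklaʒgob]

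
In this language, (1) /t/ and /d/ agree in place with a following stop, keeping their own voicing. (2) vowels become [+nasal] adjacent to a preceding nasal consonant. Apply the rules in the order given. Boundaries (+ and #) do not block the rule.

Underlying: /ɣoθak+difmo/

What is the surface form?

[ɣoθak+difmõ]

Rule 1: no segment meets the rule's conditions; no change.
After rule 1: ɣoθak+difmo
Rule 2: /o/ after nasal /m/ → [õ]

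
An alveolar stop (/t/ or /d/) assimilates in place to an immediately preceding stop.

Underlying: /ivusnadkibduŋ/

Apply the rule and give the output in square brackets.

/d/ after /b/ (labial) → [b]

[ivusnadkibbuŋ]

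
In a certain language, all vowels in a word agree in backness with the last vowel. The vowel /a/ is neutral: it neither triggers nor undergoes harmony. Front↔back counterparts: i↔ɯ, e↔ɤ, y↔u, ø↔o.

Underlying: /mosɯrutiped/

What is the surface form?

[møsirytiped]

/o/ harmonizes with /e/ ([-back]) → [ø]
/ɯ/ harmonizes with /e/ ([-back]) → [i]
/u/ harmonizes with /e/ ([-back]) → [y]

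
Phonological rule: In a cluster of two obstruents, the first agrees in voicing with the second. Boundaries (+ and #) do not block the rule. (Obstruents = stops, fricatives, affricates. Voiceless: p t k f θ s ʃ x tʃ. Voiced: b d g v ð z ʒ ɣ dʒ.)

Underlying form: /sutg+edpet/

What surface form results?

/t/ before /g/ (voiced) → [d]
/d/ before /p/ (voiceless) → [t]

[sudg+etpet]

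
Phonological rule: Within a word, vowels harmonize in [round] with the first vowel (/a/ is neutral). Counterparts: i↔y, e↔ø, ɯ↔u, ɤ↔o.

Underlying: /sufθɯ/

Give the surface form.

[sufθu]

/ɯ/ harmonizes with /u/ ([+round]) → [u]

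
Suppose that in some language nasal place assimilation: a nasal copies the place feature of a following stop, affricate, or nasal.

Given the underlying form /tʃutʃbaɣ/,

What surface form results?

[tʃutʃbaɣ]

no segment meets the rule's conditions; no change.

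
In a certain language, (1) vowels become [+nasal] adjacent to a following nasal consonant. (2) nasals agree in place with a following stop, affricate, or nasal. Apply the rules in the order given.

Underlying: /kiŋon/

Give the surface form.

[kĩŋõn]

Rule 1: /i/ before nasal /ŋ/ → [ĩ]
Rule 1: /o/ before nasal /n/ → [õ]
After rule 1: kĩŋõn
Rule 2: no segment meets the rule's conditions; no change.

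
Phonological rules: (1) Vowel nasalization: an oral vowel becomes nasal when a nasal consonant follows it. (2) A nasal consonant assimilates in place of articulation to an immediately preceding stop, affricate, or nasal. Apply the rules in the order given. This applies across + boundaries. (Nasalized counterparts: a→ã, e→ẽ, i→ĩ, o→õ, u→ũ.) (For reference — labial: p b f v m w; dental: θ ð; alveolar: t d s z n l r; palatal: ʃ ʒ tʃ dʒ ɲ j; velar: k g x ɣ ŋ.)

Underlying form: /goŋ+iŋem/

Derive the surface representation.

Rule 1: /o/ before nasal /ŋ/ → [õ]
Rule 1: /i/ before nasal /ŋ/ → [ĩ]
Rule 1: /e/ before nasal /m/ → [ẽ]
After rule 1: gõŋ+ĩŋẽm
Rule 2: no segment meets the rule's conditions; no change.

[gõŋ+ĩŋẽm]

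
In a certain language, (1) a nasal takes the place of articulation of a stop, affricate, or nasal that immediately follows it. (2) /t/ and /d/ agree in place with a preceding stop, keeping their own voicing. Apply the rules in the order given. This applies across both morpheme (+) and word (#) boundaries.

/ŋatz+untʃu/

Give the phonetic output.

Rule 1: /n/ before /tʃ/ (palatal) → [ɲ]
After rule 1: ŋatz+uɲtʃu
Rule 2: no segment meets the rule's conditions; no change.

[ŋatz+uɲtʃu]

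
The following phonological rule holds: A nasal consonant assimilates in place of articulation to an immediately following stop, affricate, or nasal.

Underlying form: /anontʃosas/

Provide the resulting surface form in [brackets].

[anoɲtʃosas]

/n/ before /tʃ/ (palatal) → [ɲ]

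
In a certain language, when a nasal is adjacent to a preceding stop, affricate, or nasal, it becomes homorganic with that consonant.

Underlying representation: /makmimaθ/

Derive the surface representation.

[makŋimaθ]

/m/ after /k/ (velar) → [ŋ]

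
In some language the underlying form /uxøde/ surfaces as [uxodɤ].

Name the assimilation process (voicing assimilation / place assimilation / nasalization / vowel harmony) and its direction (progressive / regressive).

vowel harmony, progressive

/ø/→[o] /e/→[ɤ].
Vowels agree with the first vowel, so the harmony is progressive.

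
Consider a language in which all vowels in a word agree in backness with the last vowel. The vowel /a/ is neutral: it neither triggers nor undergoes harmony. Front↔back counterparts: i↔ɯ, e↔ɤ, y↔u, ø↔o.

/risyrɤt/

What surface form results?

/i/ harmonizes with /ɤ/ ([+back]) → [ɯ]
/y/ harmonizes with /ɤ/ ([+back]) → [u]

[rɯsurɤt]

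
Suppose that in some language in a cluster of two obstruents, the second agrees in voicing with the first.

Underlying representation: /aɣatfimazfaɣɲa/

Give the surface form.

/f/ after /z/ (voiced) → [v]

[aɣatfimazvaɣɲa]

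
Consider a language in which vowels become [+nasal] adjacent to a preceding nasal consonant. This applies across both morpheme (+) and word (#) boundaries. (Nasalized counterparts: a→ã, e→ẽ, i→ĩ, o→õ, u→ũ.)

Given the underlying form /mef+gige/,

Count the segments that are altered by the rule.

1

/e/ after nasal /m/ → [ẽ]
1 segment changes.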